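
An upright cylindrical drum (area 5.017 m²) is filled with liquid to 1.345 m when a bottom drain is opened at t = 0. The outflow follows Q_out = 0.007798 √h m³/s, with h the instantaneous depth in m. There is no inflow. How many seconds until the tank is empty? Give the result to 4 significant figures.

1492 s

A dh/dt = −Q_out = −0.007798 √h.
∫ h^(−1/2) dh = −(0.007798/A) ∫ dt, giving 2√h = 2√h₀ − (0.007798/A) t.
Set h = 0: 2√h₀ = (0.007798/A) t_empty ⇒ t_empty = 2A√h₀/0.007798.
t_empty = 2·5.017·√1.345/0.007798 = 10.0340·1.15974/0.007798 = 1492.29 s.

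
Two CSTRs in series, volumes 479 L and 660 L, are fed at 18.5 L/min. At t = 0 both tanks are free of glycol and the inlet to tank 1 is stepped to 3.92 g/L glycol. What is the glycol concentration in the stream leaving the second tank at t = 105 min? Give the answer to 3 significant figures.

3.35 g/L

Species balance on tank i: dCᵢ/dt = (Cᵢ₋₁ − Cᵢ)/τᵢ with τᵢ = Vᵢ/Q.
τ₁ = 479/18.5 = 25.892 min; τ₂ = 660/18.5 = 35.676 min.
Tank 1: C₁ = C_in(1 − e^(−t/τ₁)). Tank 2 (τ₁ ≠ τ₂): C₂ = C_in[1 − (τ₁ e^(−t/τ₁) − τ₂ e^(−t/τ₂))/(τ₁ − τ₂)].
At t = 105: e^(−t/τ₁) = 0.017330, e^(−t/τ₂) = 0.052698.
C₂ = 3.92·[1 − (25.892·0.017330 − 35.676·0.052698)/(-9.7838)] = 3.92·0.85370 = 3.3465 g/L.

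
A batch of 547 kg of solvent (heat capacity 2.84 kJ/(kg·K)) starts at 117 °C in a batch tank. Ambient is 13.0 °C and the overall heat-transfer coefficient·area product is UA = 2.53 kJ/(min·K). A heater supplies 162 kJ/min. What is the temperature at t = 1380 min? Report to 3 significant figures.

First-law balance (no shaft work): M c_p dT/dt = −UA(T − T_amb) + Q̇.
dT/dt = (T_ss − T)/τ with T_ss = T_amb + Q̇/UA = 13.0 + 162/2.53 = 77.032 °C, τ = M c_p/UA = 547·2.84/2.53 = 614.02 min.
This is linear first-order; T(t) = T_ss + (T₀ − T_ss) e^(−t/τ).
T(1380) = 77.032 + (39.968)·0.10567 = 81.255 °C.

81.3 °C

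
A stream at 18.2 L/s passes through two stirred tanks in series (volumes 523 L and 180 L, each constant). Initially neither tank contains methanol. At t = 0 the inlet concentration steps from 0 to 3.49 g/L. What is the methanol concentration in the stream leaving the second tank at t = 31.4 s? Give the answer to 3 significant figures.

1.78 g/L

Species balance on tank i: dCᵢ/dt = (Cᵢ₋₁ − Cᵢ)/τᵢ with τᵢ = Vᵢ/Q.
τ₁ = 523/18.2 = 28.736 s; τ₂ = 180/18.2 = 9.8901 s.
Solving the cascade with C₁(0)=C₂(0)=0 gives C₂(t) = C_in[1 − (τ₁ e^(−t/τ₁) − τ₂ e^(−t/τ₂))/(τ₁ − τ₂)].
At t = 31.4: e^(−t/τ₁) = 0.33531, e^(−t/τ₂) = 0.041799.
C₂ = 3.49·[1 − (28.736·0.33531 − 9.8901·0.041799)/(18.846)] = 3.49·0.51066 = 1.7822 g/L.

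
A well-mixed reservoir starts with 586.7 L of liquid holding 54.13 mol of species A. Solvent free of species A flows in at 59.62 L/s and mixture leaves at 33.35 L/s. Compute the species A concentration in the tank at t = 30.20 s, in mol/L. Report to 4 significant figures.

0.01324 mol/L

Let m(t) be the amount of species A. Volume: V(t) = V₀ + (Q_in − Q_out) t = 586.7 + 26.2700 t; V(30.20) = 1380.05 L.
No species A enters, so dm/dt = −Q_out · (m/V).
Separate: dm/m = −Q_out dt/V(t) ⇒ ln(m/m₀) = −(Q_out/(Q_in−Q_out)) ln(V/V₀).
m = m₀ (V₀/V)^(Q_out/(Q_in−Q_out)) = 54.13 × (586.7/1380.05)^(1.26951) = 18.2743 mol.
C = m/V = 18.2743/1380.05 = 0.0132417 mol/L.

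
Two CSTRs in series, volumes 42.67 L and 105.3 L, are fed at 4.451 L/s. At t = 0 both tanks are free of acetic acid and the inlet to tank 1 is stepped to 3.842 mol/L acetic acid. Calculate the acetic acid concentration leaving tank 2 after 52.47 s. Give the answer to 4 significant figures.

Species balance on tank i: dCᵢ/dt = (Cᵢ₋₁ − Cᵢ)/τᵢ with τᵢ = Vᵢ/Q.
τ₁ = 42.67/4.451 = 9.58661 s; τ₂ = 105.3/4.451 = 23.6576 s.
Solving the cascade with C₁(0)=C₂(0)=0 gives C₂(t) = C_in[1 − (τ₁ e^(−t/τ₁) − τ₂ e^(−t/τ₂))/(τ₁ − τ₂)].
At t = 52.47: e^(−t/τ₁) = 0.00419753, e^(−t/τ₂) = 0.108838.
C₂ = 3.842·[1 − (9.58661·0.00419753 − 23.6576·0.108838)/(-14.0710)] = 3.842·0.819870 = 3.14994 mol/L.

3.150 mol/L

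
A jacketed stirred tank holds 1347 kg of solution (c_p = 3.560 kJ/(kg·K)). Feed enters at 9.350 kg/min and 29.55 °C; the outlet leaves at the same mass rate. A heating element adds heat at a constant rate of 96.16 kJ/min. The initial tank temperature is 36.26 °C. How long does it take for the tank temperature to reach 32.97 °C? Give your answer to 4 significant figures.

284.3 min

Heat balance on the well-mixed liquid: M c_p dT/dt = ṁ c_p (T_in − T) + 96.16.
τ = M/ṁ = 144.064 min; T_ss = T_in + Q̇/(ṁ c_p) = 32.4389 °C.
T(t) = T_ss + (T₀ − T_ss) e^(−t/τ). Set T = 32.97:
e^(−t/τ) = (32.97 − 32.4389)/(36.26 − 32.4389) = 0.138991
t = −144.064 · ln(0.138991) = 284.289 min.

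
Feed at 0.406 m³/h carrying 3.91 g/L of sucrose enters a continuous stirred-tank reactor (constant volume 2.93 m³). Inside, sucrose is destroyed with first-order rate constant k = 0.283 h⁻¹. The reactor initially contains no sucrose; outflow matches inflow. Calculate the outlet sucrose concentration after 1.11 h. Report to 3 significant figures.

V dC/dt = Q(C_in − C) − k V C.
This is linear with rate a = Q/V + k = 0.42157 h⁻¹.
C_ss = Q C_in/(Q + kV) = 1.2852 g/L; C(t) = C_ss + (C₀ − C_ss) e^(−a t).
C(1.11) = 1.2852 + (-1.2852)·e^(−0.42157·1.11) = 1.2852 + (-1.2852)·0.62629 = 0.48029 g/L.

0.480 g/L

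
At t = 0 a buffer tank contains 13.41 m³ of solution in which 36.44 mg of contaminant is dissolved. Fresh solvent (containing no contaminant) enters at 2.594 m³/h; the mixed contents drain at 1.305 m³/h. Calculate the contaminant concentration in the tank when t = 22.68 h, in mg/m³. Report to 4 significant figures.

0.2649 mg/m³

Let m(t) be the amount of contaminant. Volume: V(t) = V₀ + (Q_in − Q_out) t = 13.41 + 1.28900 t; V(22.68) = 42.6445 m³.
Species balance (pure solvent in): dm/dt = −Q_out · m/V(t).
dm/m = −Q_out dt/(V₀ + 1.28900 t); integrating gives ln(m/m₀) = −(Q_out/(Q_in−Q_out)) ln(V/V₀).
m = m₀ (V₀/V)^(Q_out/(Q_in−Q_out)) = 36.44 × (13.41/42.6445)^(1.01241) = 11.2955 mg.
C = m/V = 11.2955/42.6445 = 0.264877 mg/m³.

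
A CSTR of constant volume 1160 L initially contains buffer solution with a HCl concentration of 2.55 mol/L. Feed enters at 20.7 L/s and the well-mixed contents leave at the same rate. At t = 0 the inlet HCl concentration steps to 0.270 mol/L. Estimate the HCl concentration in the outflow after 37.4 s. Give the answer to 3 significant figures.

1.44 mol/L

Unsteady species balance (constant V, well mixed): V dC/dt = Q(C_in − C).
So dC/dt = (C_in − C)/τ with τ = V/Q = 1160/20.7 = 56.039 s.
This is linear first-order; C(t) = C_in + (C₀ − C_in) e^(−t/τ).
C(37.4) = 0.270 + (2.55 − 0.270)·e^(−37.4/56.039) = 0.270 + (2.2800)·0.51304 = 1.4397 mol/L.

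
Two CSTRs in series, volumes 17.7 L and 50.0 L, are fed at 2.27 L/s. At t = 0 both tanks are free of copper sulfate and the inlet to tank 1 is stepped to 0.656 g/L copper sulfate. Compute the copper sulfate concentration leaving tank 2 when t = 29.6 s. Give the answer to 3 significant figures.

0.399 g/L

Each tank obeys Vᵢ dCᵢ/dt = Q(Cᵢ₋₁ − Cᵢ), so τᵢ = Vᵢ/Q.
τ₁ = 17.7/2.27 = 7.7974 s; τ₂ = 50.0/2.27 = 22.026 s.
Tank 1: C₁ = C_in(1 − e^(−t/τ₁)). Tank 2 (τ₁ ≠ τ₂): C₂ = C_in[1 − (τ₁ e^(−t/τ₁) − τ₂ e^(−t/τ₂))/(τ₁ − τ₂)].
At t = 29.6: e^(−t/τ₁) = 0.022457, e^(−t/τ₂) = 0.26084.
C₂ = 0.656·[1 − (7.7974·0.022457 − 22.026·0.26084)/(-14.229)] = 0.656·0.60853 = 0.39919 g/L.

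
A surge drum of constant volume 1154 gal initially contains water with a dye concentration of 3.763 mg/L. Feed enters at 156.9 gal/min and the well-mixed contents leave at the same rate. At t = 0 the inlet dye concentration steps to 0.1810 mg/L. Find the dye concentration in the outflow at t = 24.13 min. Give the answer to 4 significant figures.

0.3157 mg/L

Transient balance on the dissolved component: V dC/dt = Q(C_in − C).
Time constant τ = V/Q = 1154/156.9 = 7.35500 min.
Integrating: C(t) = C_in + (C₀ − C_in) e^(−t/τ).
C(24.13) = 0.1810 + (3.763 − 0.1810)·e^(−24.13/7.35500) = 0.1810 + (3.58200)·0.0375997 = 0.315682 mg/L.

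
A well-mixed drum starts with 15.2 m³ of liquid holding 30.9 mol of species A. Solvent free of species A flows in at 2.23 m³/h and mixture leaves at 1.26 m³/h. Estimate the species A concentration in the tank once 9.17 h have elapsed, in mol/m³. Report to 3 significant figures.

0.705 mol/m³

Total volume: dV/dt = Q_in − Q_out = 0.97000 m³/h, so V(t) = 15.2 + 0.97000 t and V(9.17) = 24.095 m³.
Species balance (pure solvent in): dm/dt = −Q_out · m/V(t).
Separate: dm/m = −Q_out dt/V(t) ⇒ ln(m/m₀) = −(Q_out/(Q_in−Q_out)) ln(V/V₀).
m = m₀ (V₀/V)^(Q_out/(Q_in−Q_out)) = 30.9 × (15.2/24.095)^(1.2990) = 16.985 mol.
C = m/V = 16.985/24.095 = 0.70491 mol/m³.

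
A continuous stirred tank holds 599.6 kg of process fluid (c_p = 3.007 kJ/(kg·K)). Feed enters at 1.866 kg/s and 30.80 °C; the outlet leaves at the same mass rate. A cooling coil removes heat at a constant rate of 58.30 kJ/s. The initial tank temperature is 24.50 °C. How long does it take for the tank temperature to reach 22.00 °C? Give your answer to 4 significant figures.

First-law balance (no shaft work): M c_p dT/dt = ṁ c_p (T_in − T) − 58.30.
τ = M/ṁ = 321.329 s; T_ss = T_in − Q̇/(ṁ c_p) = 20.4098 °C.
T(t) = T_ss + (T₀ − T_ss) e^(−t/τ). Set T = 22.00:
e^(−t/τ) = (22.00 − 20.4098)/(24.50 − 20.4098) = 0.388781
t = −321.329 · ln(0.388781) = 303.572 s.

303.6 s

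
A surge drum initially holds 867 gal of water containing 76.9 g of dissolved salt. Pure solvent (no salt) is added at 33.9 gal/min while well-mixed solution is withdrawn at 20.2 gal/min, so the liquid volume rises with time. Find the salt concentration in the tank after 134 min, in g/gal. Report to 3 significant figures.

Total volume: dV/dt = Q_in − Q_out = 13.700 gal/min, so V(t) = 867 + 13.700 t and V(134) = 2702.8 gal.
Solute balance: dm/dt = 0 − Q_out C = −Q_out m/V(t).
Separate: dm/m = −Q_out dt/V(t) ⇒ ln(m/m₀) = −(Q_out/(Q_in−Q_out)) ln(V/V₀).
m = m₀ (V₀/V)^(Q_out/(Q_in−Q_out)) = 76.9 × (867/2702.8)^(1.4745) = 14.383 g.
C = m/V = 14.383/2702.8 = 0.0053215 g/gal.

0.00532 g/gal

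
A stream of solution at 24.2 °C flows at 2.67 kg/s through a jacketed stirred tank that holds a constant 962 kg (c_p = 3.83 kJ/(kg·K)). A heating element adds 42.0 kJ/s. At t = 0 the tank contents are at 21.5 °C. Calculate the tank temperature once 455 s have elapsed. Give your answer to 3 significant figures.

M c_p dT/dt = ṁ c_p (T_in − T) + Q̇.
Rearrange: dT/dt = (T_ss − T)/τ with τ = M/ṁ = 360.30 s and T_ss = T_in + Q̇/(ṁ c_p) = 28.307 °C.
Solution: T(t) = T_ss + (T₀ − T_ss) e^(−t/τ).
T(455) = 28.307 + (-6.8071)·e^(−455/360.30) = 28.307 + (-6.8071)·0.28285 = 26.382 °C.

26.4 °C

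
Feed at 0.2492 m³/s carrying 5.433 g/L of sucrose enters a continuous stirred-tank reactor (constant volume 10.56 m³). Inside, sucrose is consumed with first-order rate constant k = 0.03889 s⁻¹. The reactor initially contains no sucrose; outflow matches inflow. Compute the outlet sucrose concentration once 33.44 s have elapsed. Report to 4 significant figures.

Species balance: V dC/dt = Q C_in − Q C − k V C.
This is linear with rate a = Q/V + k = 0.0624885 s⁻¹.
C_ss = Q C_in/(Q + kV) = 2.05175 g/L; C(t) = C_ss + (C₀ − C_ss) e^(−a t).
C(33.44) = 2.05175 + (-2.05175)·e^(−0.0624885·33.44) = 2.05175 + (-2.05175)·0.123735 = 1.79787 g/L.

1.798 g/L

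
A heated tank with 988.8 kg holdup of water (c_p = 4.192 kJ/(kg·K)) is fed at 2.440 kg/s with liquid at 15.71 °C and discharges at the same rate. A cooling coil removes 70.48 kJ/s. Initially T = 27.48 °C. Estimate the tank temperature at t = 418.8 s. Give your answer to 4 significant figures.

M c_p dT/dt = ṁ c_p (T_in − T) − Q̇.
τ = M/ṁ = 405.246 s; T_ss = T_in − Q̇/(ṁ c_p) = 15.71 − 70.48/(2.440·4.192) = 8.81944 °C.
Integrating: T(t) = T_ss + (T₀ − T_ss) e^(−t/τ).
T(418.8) = 8.81944 + (18.6606)·e^(−418.8/405.246) = 8.81944 + (18.6606)·0.355779 = 15.4585 °C.

15.46 °C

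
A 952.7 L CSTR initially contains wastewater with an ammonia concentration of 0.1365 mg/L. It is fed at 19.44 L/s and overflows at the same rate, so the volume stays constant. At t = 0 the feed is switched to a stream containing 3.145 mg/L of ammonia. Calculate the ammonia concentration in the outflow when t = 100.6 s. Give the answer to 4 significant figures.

Unsteady species balance (constant V, well mixed): V dC/dt = Q(C_in − C).
Time constant τ = V/Q = 952.7/19.44 = 49.0072 s.
Integrating: C(t) = C_in + (C₀ − C_in) e^(−t/τ).
C(100.6) = 3.145 + (0.1365 − 3.145)·e^(−100.6/49.0072) = 3.145 + (-3.00850)·0.128380 = 2.75877 mg/L.

2.759 mg/L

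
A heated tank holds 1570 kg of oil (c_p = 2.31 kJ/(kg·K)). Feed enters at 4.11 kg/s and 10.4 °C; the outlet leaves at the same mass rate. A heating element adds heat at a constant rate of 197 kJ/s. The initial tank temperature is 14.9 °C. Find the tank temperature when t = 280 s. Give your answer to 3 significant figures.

23.3 °C

First-law balance (no shaft work): M c_p dT/dt = ṁ c_p (T_in − T) + 197.
τ = M/ṁ = 382.00 s; T_ss = T_in + Q̇/(ṁ c_p) = 10.4 + 197/(4.11·2.31) = 31.150 °C.
Integrating: T(t) = T_ss + (T₀ − T_ss) e^(−t/τ).
T(280) = 31.150 + (-16.250)·e^(−280/382.00) = 31.150 + (-16.250)·0.48047 = 23.342 °C.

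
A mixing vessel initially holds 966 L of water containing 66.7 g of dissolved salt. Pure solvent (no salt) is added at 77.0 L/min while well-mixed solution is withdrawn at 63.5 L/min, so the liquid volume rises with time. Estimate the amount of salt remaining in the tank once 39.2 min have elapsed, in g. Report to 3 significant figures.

8.55 g

Let m(t) be the amount of salt. Volume: V(t) = V₀ + (Q_in − Q_out) t = 966 + 13.500 t; V(39.2) = 1495.2 L.
No salt enters, so dm/dt = −Q_out · (m/V).
dm/m = −Q_out dt/(V₀ + 13.500 t); integrating gives ln(m/m₀) = −(Q_out/(Q_in−Q_out)) ln(V/V₀).
m = m₀ (V₀/V)^(Q_out/(Q_in−Q_out)) = 66.7 × (966/1495.2)^(4.7037) = 8.5453 g.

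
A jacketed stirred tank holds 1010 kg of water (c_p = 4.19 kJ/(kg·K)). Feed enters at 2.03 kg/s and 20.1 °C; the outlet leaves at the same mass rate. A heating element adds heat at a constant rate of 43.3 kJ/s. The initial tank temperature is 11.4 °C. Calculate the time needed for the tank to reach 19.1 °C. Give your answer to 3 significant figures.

407 s

M c_p dT/dt = ṁ c_p (T_in − T) + Q̇.
τ = M/ṁ = 497.54 s; T_ss = T_in + Q̇/(ṁ c_p) = 25.191 °C.
T(t) = T_ss + (T₀ − T_ss) e^(−t/τ). Set T = 19.1:
e^(−t/τ) = (19.1 − 25.191)/(11.4 − 25.191) = 0.44165
t = −497.54 · ln(0.44165) = 406.60 s.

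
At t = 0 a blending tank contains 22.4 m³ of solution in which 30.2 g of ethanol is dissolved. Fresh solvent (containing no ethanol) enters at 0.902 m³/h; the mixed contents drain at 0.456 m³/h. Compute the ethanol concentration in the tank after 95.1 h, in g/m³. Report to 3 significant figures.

Total volume: dV/dt = Q_in − Q_out = 0.44600 m³/h, so V(t) = 22.4 + 0.44600 t and V(95.1) = 64.815 m³.
Solute balance: dm/dt = 0 − Q_out C = −Q_out m/V(t).
Separate: dm/m = −Q_out dt/V(t) ⇒ ln(m/m₀) = −(Q_out/(Q_in−Q_out)) ln(V/V₀).
m = m₀ (V₀/V)^(Q_out/(Q_in−Q_out)) = 30.2 × (22.4/64.815)^(1.0224) = 10.191 g.
C = m/V = 10.191/64.815 = 0.15724 g/m³.

0.157 g/m³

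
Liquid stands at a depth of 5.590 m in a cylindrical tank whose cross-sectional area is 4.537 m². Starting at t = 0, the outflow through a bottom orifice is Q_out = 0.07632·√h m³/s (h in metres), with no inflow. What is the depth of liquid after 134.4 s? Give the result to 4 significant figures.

1.523 m

Mass balance (ρ constant): A dh/dt = −0.07632 √h.
This is separable: 2 d(√h)/dt = −0.07632/A, so √h = √h₀ − (0.07632/(2A)) t.
√h = √5.590 − 0.07632·134.4/(2·4.537) = 2.36432 − 1.13042 = 1.23390.
h = 1.23390² = 1.52251 m.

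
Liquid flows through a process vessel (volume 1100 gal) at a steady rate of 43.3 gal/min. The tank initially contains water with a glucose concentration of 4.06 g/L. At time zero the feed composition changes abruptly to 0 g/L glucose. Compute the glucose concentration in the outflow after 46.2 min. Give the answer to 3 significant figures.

Accumulation = in − out for the solute gives V dC/dt = Q(C_in − C).
Rewrite as dC/dt + C/τ = C_in/τ, τ = V/Q = 25.404 min.
Integrating: C(t) = C_in + (C₀ − C_in) e^(−t/τ).
C(46.2) = 0 + (4.06 − 0)·e^(−46.2/25.404) = 0 + (4.0600)·0.16225 = 0.65875 g/L.

0.659 g/L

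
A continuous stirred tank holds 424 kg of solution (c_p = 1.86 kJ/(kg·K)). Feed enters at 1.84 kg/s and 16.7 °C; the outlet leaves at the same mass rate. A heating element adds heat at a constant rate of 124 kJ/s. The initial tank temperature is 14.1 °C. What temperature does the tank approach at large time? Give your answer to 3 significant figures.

M c_p dT/dt = ṁ c_p (T_in − T) + Q̇.
At steady state dT/dt = 0 ⇒ T_ss = T_in + Q̇/(ṁ c_p) = 16.7 + 124/(1.84·1.86) = 52.932 °C.

52.9 °C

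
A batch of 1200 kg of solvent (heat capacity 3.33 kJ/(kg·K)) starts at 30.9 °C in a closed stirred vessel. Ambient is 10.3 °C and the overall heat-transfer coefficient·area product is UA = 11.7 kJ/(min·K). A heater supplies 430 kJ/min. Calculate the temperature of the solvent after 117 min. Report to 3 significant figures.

Lumped-capacitance energy balance: M c_p dT/dt = UA(T_amb − T) + Q̇.
dT/dt = (T_ss − T)/τ with T_ss = T_amb + Q̇/UA = 10.3 + 430/11.7 = 47.052 °C, τ = M c_p/UA = 1200·3.33/11.7 = 341.54 min.
T approaches T_ss exponentially: T(t) = T_ss + (T₀ − T_ss) e^(−t/τ).
T(117) = 47.052 + (-16.152)·0.70995 = 35.585 °C.

35.6 °C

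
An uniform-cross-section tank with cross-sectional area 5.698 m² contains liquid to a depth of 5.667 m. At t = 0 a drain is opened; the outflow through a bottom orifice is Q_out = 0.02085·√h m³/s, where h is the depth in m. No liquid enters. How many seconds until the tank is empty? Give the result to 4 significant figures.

1301 s

A dh/dt = −Q_out = −0.02085 √h.
Separate and integrate: 2(√h − √h₀) = −(0.02085/A) t.
Tank is empty when √h = 0: t_empty = 2A√h₀/0.02085.
t_empty = 2·5.698·√5.667/0.02085 = 11.3960·2.38055/0.02085 = 1301.14 s.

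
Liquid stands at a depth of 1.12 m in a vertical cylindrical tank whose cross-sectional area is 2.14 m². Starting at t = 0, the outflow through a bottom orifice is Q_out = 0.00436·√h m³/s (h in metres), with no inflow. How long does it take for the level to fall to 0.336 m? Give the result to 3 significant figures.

With no inflow, A dh/dt = −0.00436 √h.
This is separable: 2 d(√h)/dt = −0.00436/A, so √h = √h₀ − (0.00436/(2A)) t.
t = 2A(√h₀ − √h)/0.00436 = 2·2.14·(√1.12 − √0.336)/0.00436
  = 4.2800 × (1.0583 − 0.57966) / 0.00436 = 469.86 s.

470 s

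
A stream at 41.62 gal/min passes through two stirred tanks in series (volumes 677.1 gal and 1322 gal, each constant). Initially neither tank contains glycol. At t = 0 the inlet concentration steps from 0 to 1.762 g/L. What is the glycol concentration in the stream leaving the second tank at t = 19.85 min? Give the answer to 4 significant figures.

0.3746 g/L

Time constants: τᵢ = Vᵢ/Q for each well-mixed tank.
τ₁ = 677.1/41.62 = 16.2686 min; τ₂ = 1322/41.62 = 31.7636 min.
Solving the cascade with C₁(0)=C₂(0)=0 gives C₂(t) = C_in[1 − (τ₁ e^(−t/τ₁) − τ₂ e^(−t/τ₂))/(τ₁ − τ₂)].
At t = 19.85: e^(−t/τ₁) = 0.295189, e^(−t/τ₂) = 0.535299.
C₂ = 1.762·[1 − (16.2686·0.295189 − 31.7636·0.535299)/(-15.4950)] = 1.762·0.212602 = 0.374604 g/L.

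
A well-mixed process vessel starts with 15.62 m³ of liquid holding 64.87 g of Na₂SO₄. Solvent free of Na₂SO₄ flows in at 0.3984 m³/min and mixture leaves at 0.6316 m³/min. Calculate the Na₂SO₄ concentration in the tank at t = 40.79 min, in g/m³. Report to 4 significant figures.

0.8350 g/m³

Let m(t) be the amount of Na₂SO₄. Volume: V(t) = V₀ + (Q_in − Q_out) t = 15.62 − 0.233200 t; V(40.79) = 6.10777 m³.
Species balance (pure solvent in): dm/dt = −Q_out · m/V(t).
Separate: dm/m = −Q_out dt/V(t) ⇒ ln(m/m₀) = −(Q_out/(Q_in−Q_out)) ln(V/V₀).
m = m₀ (V₀/V)^(Q_out/(Q_in−Q_out)) = 64.87 × (15.62/6.10777)^(-2.70840) = 5.09990 g.
C = m/V = 5.09990/6.10777 = 0.834985 g/m³.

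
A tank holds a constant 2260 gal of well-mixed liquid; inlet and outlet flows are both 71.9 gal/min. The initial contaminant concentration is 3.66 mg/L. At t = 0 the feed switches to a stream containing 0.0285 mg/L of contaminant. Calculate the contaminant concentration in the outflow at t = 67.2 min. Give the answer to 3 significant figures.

Unsteady species balance (constant V, well mixed): V dC/dt = Q(C_in − C).
So dC/dt = (C_in − C)/τ with τ = V/Q = 2260/71.9 = 31.433 min.
Integrating: C(t) = C_in + (C₀ − C_in) e^(−t/τ).
C(67.2) = 0.0285 + (3.66 − 0.0285)·e^(−67.2/31.433) = 0.0285 + (3.6315)·0.11790 = 0.45666 mg/L.

0.457 mg/L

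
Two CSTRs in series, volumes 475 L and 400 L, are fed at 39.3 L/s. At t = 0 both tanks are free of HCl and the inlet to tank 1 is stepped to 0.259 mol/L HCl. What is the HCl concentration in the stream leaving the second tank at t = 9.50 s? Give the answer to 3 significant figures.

Time constants: τᵢ = Vᵢ/Q for each well-mixed tank.
τ₁ = 475/39.3 = 12.087 s; τ₂ = 400/39.3 = 10.178 s.
Tank 1: C₁ = C_in(1 − e^(−t/τ₁)). Tank 2 (τ₁ ≠ τ₂): C₂ = C_in[1 − (τ₁ e^(−t/τ₁) − τ₂ e^(−t/τ₂))/(τ₁ − τ₂)].
At t = 9.50: e^(−t/τ₁) = 0.45566, e^(−t/τ₂) = 0.39322.
C₂ = 0.259·[1 − (12.087·0.45566 − 10.178·0.39322)/(1.9084)] = 0.259·0.21133 = 0.054733 mol/L.

0.0547 mol/L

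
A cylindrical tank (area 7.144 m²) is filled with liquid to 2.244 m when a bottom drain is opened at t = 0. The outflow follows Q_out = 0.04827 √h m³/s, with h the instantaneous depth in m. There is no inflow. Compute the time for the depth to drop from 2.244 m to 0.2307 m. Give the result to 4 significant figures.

301.2 s

A dh/dt = −Q_out = −0.04827 √h.
This is separable: 2 d(√h)/dt = −0.04827/A, so √h = √h₀ − (0.04827/(2A)) t.
t = 2A(√h₀ − √h)/0.04827 = 2·7.144·(√2.244 − √0.2307)/0.04827
  = 14.2880 × (1.49800 − 0.480312) / 0.04827 = 301.237 s.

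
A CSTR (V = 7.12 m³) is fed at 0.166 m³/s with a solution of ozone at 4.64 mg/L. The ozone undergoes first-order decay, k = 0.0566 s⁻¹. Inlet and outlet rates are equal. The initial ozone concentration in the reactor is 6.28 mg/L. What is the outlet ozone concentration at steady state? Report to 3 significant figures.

V dC/dt = Q(C_in − C) − k V C.
Steady state (dC/dt = 0): C_ss = Q C_in/(Q + kV) = C_in/(1 + kV/Q).
C_ss = 0.166·4.64/(0.166 + 0.0566·7.12) = 0.77024/0.56899 = 1.3537 mg/L.

1.35 mg/L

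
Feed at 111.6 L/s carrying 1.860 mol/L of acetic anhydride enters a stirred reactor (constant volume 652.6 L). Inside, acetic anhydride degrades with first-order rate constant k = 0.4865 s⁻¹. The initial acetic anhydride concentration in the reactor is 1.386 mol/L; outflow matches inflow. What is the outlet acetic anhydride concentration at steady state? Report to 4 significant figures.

0.4838 mol/L

Accumulation = in − out − consumed: V dC/dt = Q C_in − Q C − k V C.
Steady state (dC/dt = 0): C_ss = Q C_in/(Q + kV) = C_in/(1 + kV/Q).
C_ss = 111.6·1.860/(111.6 + 0.4865·652.6) = 207.576/429.090 = 0.483759 mol/L.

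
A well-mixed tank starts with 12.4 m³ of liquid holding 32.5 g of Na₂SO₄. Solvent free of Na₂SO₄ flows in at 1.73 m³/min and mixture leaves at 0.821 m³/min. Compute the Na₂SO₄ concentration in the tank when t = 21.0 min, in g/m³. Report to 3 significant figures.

Total volume: dV/dt = Q_in − Q_out = 0.90900 m³/min, so V(t) = 12.4 + 0.90900 t and V(21.0) = 31.489 m³.
No Na₂SO₄ enters, so dm/dt = −Q_out · (m/V).
dm/m = −Q_out dt/(V₀ + 0.90900 t); integrating gives ln(m/m₀) = −(Q_out/(Q_in−Q_out)) ln(V/V₀).
m = m₀ (V₀/V)^(Q_out/(Q_in−Q_out)) = 32.5 × (12.4/31.489)^(0.90319) = 14.006 g.
C = m/V = 14.006/31.489 = 0.44481 g/m³.

0.445 g/m³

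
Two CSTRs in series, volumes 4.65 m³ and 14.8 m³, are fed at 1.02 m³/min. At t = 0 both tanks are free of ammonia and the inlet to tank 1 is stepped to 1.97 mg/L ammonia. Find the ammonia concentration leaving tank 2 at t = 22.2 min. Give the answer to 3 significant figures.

Species balance on tank i: dCᵢ/dt = (Cᵢ₋₁ − Cᵢ)/τᵢ with τᵢ = Vᵢ/Q.
τ₁ = 4.65/1.02 = 4.5588 min; τ₂ = 14.8/1.02 = 14.510 min.
Solving the cascade with C₁(0)=C₂(0)=0 gives C₂(t) = C_in[1 − (τ₁ e^(−t/τ₁) − τ₂ e^(−t/τ₂))/(τ₁ − τ₂)].
At t = 22.2: e^(−t/τ₁) = 0.0076758, e^(−t/τ₂) = 0.21654.
C₂ = 1.97·[1 − (4.5588·0.0076758 − 14.510·0.21654)/(-9.9510)] = 1.97·0.68778 = 1.3549 mg/L.

1.35 mg/L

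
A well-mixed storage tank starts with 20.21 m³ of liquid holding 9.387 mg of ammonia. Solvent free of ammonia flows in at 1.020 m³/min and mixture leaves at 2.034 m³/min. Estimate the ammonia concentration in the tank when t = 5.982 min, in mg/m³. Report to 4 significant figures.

0.3244 mg/m³

Total volume: dV/dt = Q_in − Q_out = -1.01400 m³/min, so V(t) = 20.21 − 1.01400 t and V(5.982) = 14.1443 m³.
Solute balance: dm/dt = 0 − Q_out C = −Q_out m/V(t).
dm/m = −Q_out dt/(V₀ − 1.01400 t); integrating gives ln(m/m₀) = −(Q_out/(Q_in−Q_out)) ln(V/V₀).
m = m₀ (V₀/V)^(Q_out/(Q_in−Q_out)) = 9.387 × (20.21/14.1443)^(-2.00592) = 4.58814 mg.
C = m/V = 4.58814/14.1443 = 0.324382 mg/m³.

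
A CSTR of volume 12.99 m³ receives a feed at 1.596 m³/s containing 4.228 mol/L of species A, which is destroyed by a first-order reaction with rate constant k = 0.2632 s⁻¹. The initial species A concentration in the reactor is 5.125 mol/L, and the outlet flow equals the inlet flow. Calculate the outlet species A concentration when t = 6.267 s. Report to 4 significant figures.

1.682 mol/L

Accumulation = in − out − consumed: V dC/dt = Q C_in − Q C − k V C.
This is linear with rate a = Q/V + k = 0.386064 s⁻¹.
C_ss = Q C_in/(Q + kV) = 1.34555 mol/L; C(t) = C_ss + (C₀ − C_ss) e^(−a t).
C(6.267) = 1.34555 + (3.77945)·e^(−0.386064·6.267) = 1.34555 + (3.77945)·0.0889695 = 1.68181 mol/L.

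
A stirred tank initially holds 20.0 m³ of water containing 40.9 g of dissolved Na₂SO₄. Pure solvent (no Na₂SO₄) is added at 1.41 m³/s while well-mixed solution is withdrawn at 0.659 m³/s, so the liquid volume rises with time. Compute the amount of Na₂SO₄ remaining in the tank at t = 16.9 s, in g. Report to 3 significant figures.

Total volume: dV/dt = Q_in − Q_out = 0.75100 m³/s, so V(t) = 20.0 + 0.75100 t and V(16.9) = 32.692 m³.
No Na₂SO₄ enters, so dm/dt = −Q_out · (m/V).
Separate: dm/m = −Q_out dt/V(t) ⇒ ln(m/m₀) = −(Q_out/(Q_in−Q_out)) ln(V/V₀).
m = m₀ (V₀/V)^(Q_out/(Q_in−Q_out)) = 40.9 × (20.0/32.692)^(0.87750) = 26.574 g.

26.6 g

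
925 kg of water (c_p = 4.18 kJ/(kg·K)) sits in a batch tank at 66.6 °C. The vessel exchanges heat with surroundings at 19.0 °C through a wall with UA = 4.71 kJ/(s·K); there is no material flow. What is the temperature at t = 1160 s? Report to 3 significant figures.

Energy balance: M c_p dT/dt = −UA(T − T_amb).
dT/dt = (T_ss − T)/τ with T_ss = T_amb = 19.000 °C, τ = M c_p/UA = 925·4.18/4.71 = 820.91 s.
Integrating: T(t) = T_ss + (T₀ − T_ss) e^(−t/τ).
T(1160) = 19.000 + (47.600)·0.24340 = 30.586 °C.

30.6 °C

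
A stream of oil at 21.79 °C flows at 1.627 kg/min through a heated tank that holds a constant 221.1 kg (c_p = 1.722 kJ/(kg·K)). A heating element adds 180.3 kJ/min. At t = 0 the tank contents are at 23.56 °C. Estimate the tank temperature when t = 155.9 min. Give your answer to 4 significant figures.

66.27 °C

M c_p dT/dt = ṁ c_p (T_in − T) + Q̇.
τ = M/ṁ = 135.894 min; T_ss = T_in + Q̇/(ṁ c_p) = 21.79 + 180.3/(1.627·1.722) = 86.1439 °C.
T approaches T_ss exponentially: T(t) = T_ss + (T₀ − T_ss) e^(−t/τ).
T(155.9) = 86.1439 + (-62.5839)·e^(−155.9/135.894) = 86.1439 + (-62.5839)·0.317520 = 66.2723 °C.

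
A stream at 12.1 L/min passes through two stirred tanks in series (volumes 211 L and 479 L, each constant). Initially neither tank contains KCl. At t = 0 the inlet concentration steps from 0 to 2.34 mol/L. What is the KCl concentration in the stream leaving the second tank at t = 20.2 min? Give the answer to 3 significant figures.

Species balance on tank i: dCᵢ/dt = (Cᵢ₋₁ − Cᵢ)/τᵢ with τᵢ = Vᵢ/Q.
τ₁ = 211/12.1 = 17.438 min; τ₂ = 479/12.1 = 39.587 min.
Solving the cascade with C₁(0)=C₂(0)=0 gives C₂(t) = C_in[1 − (τ₁ e^(−t/τ₁) − τ₂ e^(−t/τ₂))/(τ₁ − τ₂)].
At t = 20.2: e^(−t/τ₁) = 0.31399, e^(−t/τ₂) = 0.60033.
C₂ = 2.34·[1 − (17.438·0.31399 − 39.587·0.60033)/(-22.149)] = 2.34·0.17423 = 0.40769 mol/L.

0.408 mol/L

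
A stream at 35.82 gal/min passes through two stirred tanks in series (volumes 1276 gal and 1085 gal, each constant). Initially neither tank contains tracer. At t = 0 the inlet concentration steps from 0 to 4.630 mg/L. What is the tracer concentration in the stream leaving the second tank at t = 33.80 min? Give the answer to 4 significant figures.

Each tank obeys Vᵢ dCᵢ/dt = Q(Cᵢ₋₁ − Cᵢ), so τᵢ = Vᵢ/Q.
τ₁ = 1276/35.82 = 35.6226 min; τ₂ = 1085/35.82 = 30.2903 min.
Solving the cascade with C₁(0)=C₂(0)=0 gives C₂(t) = C_in[1 − (τ₁ e^(−t/τ₁) − τ₂ e^(−t/τ₂))/(τ₁ − τ₂)].
At t = 33.80: e^(−t/τ₁) = 0.387191, e^(−t/τ₂) = 0.327631.
C₂ = 4.630·[1 − (35.6226·0.387191 − 30.2903·0.327631)/(5.33222)] = 4.630·0.274470 = 1.27080 mg/L.

1.271 mg/L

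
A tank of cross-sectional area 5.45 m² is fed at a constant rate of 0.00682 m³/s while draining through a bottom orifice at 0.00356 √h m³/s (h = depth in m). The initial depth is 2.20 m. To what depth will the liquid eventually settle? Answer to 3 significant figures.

3.67 m

Level balance: A dh/dt = 0.00682 − 0.00356 √h. Setting dh/dt = 0:
Q_in = 0.00356 √h_ss ⇒ √h_ss = 0.00682/0.00356 = 1.9157.
h_ss = 1.9157² = 3.6700 m. (Since h₀ = 2.20 m < h_ss, the level will rise toward this value.)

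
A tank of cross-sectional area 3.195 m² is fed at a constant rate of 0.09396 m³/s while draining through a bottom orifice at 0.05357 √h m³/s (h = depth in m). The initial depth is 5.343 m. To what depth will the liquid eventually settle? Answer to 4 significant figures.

3.076 m

A dh/dt = Q_in − 0.05357 √h. Steady state requires inflow = outflow:
Q_in = 0.05357 √h_ss ⇒ √h_ss = 0.09396/0.05357 = 1.75397.
h_ss = 1.75397² = 3.07640 m. (Since h₀ = 5.343 m > h_ss, the level will fall toward this value.)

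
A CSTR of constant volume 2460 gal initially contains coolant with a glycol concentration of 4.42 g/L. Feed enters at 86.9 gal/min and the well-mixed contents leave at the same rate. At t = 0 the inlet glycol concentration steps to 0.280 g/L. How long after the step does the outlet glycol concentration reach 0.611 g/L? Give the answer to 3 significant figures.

71.5 min

Species balance: V dC/dt = Q(C_in − C) ⇒ τ = V/Q = 28.308 min.
C(t) = C_in + (C₀ − C_in) e^(−t/τ). Set C = 0.611 and solve for t:
e^(−t/τ) = (C − C_in)/(C₀ − C_in) = (0.611 − 0.280)/(4.42 − 0.280) = 0.079952
t = −τ ln(…) = 28.308 × 2.5263 = 71.516 min.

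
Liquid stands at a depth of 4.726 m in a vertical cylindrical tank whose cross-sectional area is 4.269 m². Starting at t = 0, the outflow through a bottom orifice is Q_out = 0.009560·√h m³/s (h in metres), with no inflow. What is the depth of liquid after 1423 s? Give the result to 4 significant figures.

0.3371 m

With no inflow, A dh/dt = −0.009560 √h.
This is separable: 2 d(√h)/dt = −0.009560/A, so √h = √h₀ − (0.009560/(2A)) t.
√h = √4.726 − 0.009560·1423/(2·4.269) = 2.17394 − 1.59333 = 0.580603.
h = 0.580603² = 0.337100 m.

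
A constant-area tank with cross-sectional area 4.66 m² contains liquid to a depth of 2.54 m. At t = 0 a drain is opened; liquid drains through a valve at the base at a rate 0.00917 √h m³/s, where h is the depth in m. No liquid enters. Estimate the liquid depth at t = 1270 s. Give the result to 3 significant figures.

With no inflow, A dh/dt = −0.00917 √h.
This is separable: 2 d(√h)/dt = −0.00917/A, so √h = √h₀ − (0.00917/(2A)) t.
√h = √2.54 − 0.00917·1270/(2·4.66) = 1.5937 − 1.2496 = 0.34418.
h = 0.34418² = 0.11846 m.

0.118 m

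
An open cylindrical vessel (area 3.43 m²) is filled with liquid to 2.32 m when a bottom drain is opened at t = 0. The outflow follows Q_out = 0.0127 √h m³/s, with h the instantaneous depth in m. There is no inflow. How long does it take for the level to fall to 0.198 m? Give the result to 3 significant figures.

582 s

A dh/dt = −Q_out = −0.0127 √h.
This is separable: 2 d(√h)/dt = −0.0127/A, so √h = √h₀ − (0.0127/(2A)) t.
t = 2A(√h₀ − √h)/0.0127 = 2·3.43·(√2.32 − √0.198)/0.0127
  = 6.8600 × (1.5232 − 0.44497) / 0.0127 = 582.39 s.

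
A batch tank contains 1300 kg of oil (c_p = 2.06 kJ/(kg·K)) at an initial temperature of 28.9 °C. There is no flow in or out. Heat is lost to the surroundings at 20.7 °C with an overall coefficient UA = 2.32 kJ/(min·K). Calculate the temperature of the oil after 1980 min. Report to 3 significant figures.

22.2 °C

Lumped-capacitance energy balance: M c_p dT/dt = UA(T_amb − T).
dT/dt = (T_ss − T)/τ with T_ss = T_amb = 20.700 °C, τ = M c_p/UA = 1300·2.06/2.32 = 1154.3 min.
Solution: T(t) = T_ss + (T₀ − T_ss) e^(−t/τ).
T(1980) = 20.700 + (8.2000)·0.17991 = 22.175 °C.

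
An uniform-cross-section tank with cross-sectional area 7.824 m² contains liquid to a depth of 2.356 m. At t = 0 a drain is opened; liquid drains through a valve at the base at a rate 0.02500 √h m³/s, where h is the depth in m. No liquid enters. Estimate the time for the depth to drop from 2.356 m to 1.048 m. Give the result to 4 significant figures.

320.0 s

With no inflow, A dh/dt = −0.02500 √h.
Separate and integrate: 2(√h − √h₀) = −(0.02500/A) t.
t = 2A(√h₀ − √h)/0.02500 = 2·7.824·(√2.356 − √1.048)/0.02500
  = 15.6480 × (1.53493 − 1.02372) / 0.02500 = 319.975 s.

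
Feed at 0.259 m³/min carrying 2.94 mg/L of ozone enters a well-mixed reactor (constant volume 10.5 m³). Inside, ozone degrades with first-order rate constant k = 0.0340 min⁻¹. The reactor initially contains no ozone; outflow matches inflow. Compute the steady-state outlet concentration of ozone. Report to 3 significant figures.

Accumulation = in − out − consumed: V dC/dt = Q C_in − Q C − k V C.
At steady state: 0 = Q C_in − (Q + kV) C_ss, so C_ss = Q C_in/(Q + kV).
C_ss = 0.259·2.94/(0.259 + 0.0340·10.5) = 0.76146/0.61600 = 1.2361 mg/L.

1.24 mg/L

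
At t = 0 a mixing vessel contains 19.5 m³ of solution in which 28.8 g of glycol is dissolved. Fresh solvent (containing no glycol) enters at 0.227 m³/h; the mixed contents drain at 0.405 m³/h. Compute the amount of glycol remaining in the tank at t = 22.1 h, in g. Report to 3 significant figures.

17.2 g

Total volume: dV/dt = Q_in − Q_out = -0.17800 m³/h, so V(t) = 19.5 − 0.17800 t and V(22.1) = 15.566 m³.
Species balance (pure solvent in): dm/dt = −Q_out · m/V(t).
Separate: dm/m = −Q_out dt/V(t) ⇒ ln(m/m₀) = −(Q_out/(Q_in−Q_out)) ln(V/V₀).
m = m₀ (V₀/V)^(Q_out/(Q_in−Q_out)) = 28.8 × (19.5/15.566)^(-2.2753) = 17.249 g.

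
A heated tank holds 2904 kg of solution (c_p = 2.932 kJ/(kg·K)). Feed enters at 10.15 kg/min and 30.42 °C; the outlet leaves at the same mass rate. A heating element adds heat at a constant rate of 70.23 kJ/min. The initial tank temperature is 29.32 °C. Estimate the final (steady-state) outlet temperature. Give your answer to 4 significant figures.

M c_p dT/dt = ṁ c_p (T_in − T) + Q̇.
At steady state dT/dt = 0 ⇒ T_ss = T_in + Q̇/(ṁ c_p) = 30.42 + 70.23/(10.15·2.932) = 32.7799 °C.

32.78 °C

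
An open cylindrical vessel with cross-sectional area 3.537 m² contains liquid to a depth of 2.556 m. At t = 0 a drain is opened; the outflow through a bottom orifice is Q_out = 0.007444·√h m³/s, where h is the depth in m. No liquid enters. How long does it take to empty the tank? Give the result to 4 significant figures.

Mass balance (ρ constant): A dh/dt = −0.007444 √h.
This is separable: 2 d(√h)/dt = −0.007444/A, so √h = √h₀ − (0.007444/(2A)) t.
Tank is empty when √h = 0: t_empty = 2A√h₀/0.007444.
t_empty = 2·3.537·√2.556/0.007444 = 7.07400·1.59875/0.007444 = 1519.28 s.

1519 s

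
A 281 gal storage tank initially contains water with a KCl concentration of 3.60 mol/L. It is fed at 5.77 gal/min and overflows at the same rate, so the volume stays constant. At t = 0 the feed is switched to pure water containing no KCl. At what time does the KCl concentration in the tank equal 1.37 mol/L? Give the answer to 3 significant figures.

47.1 min

Unsteady species balance (constant V, well mixed): V dC/dt = Q(C_in − C), so τ = V/Q = 48.700 min.
C(t) = C_in + (C₀ − C_in) e^(−t/τ). Set C = 1.37 and solve for t:
e^(−t/τ) = (C − C_in)/(C₀ − C_in) = (1.37 − 0)/(3.60 − 0) = 0.38056
t = −τ ln(…) = 48.700 × 0.96612 = 47.050 min.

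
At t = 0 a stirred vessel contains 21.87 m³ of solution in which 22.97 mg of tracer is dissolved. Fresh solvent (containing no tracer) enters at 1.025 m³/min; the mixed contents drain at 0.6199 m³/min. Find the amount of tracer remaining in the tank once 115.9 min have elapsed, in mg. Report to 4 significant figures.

Total volume: dV/dt = Q_in − Q_out = 0.405100 m³/min, so V(t) = 21.87 + 0.405100 t and V(115.9) = 68.8211 m³.
Species balance (pure solvent in): dm/dt = −Q_out · m/V(t).
dm/m = −Q_out dt/(V₀ + 0.405100 t); integrating gives ln(m/m₀) = −(Q_out/(Q_in−Q_out)) ln(V/V₀).
m = m₀ (V₀/V)^(Q_out/(Q_in−Q_out)) = 22.97 × (21.87/68.8211)^(1.53024) = 3.97463 mg.

3.975 mg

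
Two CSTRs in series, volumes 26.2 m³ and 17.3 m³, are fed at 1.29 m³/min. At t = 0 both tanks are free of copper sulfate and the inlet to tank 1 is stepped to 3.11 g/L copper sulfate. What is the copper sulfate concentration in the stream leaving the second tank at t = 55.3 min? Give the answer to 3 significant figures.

Each tank obeys Vᵢ dCᵢ/dt = Q(Cᵢ₋₁ − Cᵢ), so τᵢ = Vᵢ/Q.
τ₁ = 26.2/1.29 = 20.310 min; τ₂ = 17.3/1.29 = 13.411 min.
Tank 1: C₁ = C_in(1 − e^(−t/τ₁)). Tank 2 (τ₁ ≠ τ₂): C₂ = C_in[1 − (τ₁ e^(−t/τ₁) − τ₂ e^(−t/τ₂))/(τ₁ − τ₂)].
At t = 55.3: e^(−t/τ₁) = 0.065691, e^(−t/τ₂) = 0.016187.
C₂ = 3.11·[1 − (20.310·0.065691 − 13.411·0.016187)/(6.8992)] = 3.11·0.83808 = 2.6064 g/L.

2.61 g/L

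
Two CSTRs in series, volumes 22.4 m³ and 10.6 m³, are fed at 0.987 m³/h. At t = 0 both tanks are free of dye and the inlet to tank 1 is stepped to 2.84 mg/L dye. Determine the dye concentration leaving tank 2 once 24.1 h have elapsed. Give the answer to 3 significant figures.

1.25 mg/L

Species balance on tank i: dCᵢ/dt = (Cᵢ₋₁ − Cᵢ)/τᵢ with τᵢ = Vᵢ/Q.
τ₁ = 22.4/0.987 = 22.695 h; τ₂ = 10.6/0.987 = 10.740 h.
Solving the cascade with C₁(0)=C₂(0)=0 gives C₂(t) = C_in[1 − (τ₁ e^(−t/τ₁) − τ₂ e^(−t/τ₂))/(τ₁ − τ₂)].
At t = 24.1: e^(−t/τ₁) = 0.34580, e^(−t/τ₂) = 0.10603.
C₂ = 2.84·[1 − (22.695·0.34580 − 10.740·0.10603)/(11.955)] = 2.84·0.43882 = 1.2463 mg/L.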